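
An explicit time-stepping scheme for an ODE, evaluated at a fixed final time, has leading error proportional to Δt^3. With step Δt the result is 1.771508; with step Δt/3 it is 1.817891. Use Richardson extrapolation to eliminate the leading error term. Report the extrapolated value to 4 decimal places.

The leading error scales as Δt^3; refining by a factor of 3 reduces it by 3^3 = 27.
Extrapolated value = (27·A(Δt/3) − A(Δt)) / (27 − 1)
= (27·1.817891 − 1.771508) / 26
= 47.311549 / 26 = 1.819675

1.8197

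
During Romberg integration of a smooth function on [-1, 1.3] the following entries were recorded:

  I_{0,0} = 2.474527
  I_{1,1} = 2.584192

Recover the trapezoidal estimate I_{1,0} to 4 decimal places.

2.5568

From I_{1,1} = (4·I_{1,0} − I_{0,0})/3, solve for I_{1,0}:
4·I_{1,0} = 3·2.584192 + 2.474527 = 10.227103
I_{1,0} = 2.556776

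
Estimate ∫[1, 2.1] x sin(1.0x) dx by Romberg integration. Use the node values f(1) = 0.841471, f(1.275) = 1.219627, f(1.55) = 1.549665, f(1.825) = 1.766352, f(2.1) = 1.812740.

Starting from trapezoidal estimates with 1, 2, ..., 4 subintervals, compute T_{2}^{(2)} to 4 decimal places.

1.6222

T_{0}^{(0)} (trapezoid, 1 panel, h=1.1000): 1.459816
T_{1}^{(0)} (trapezoid, 2 panels, h=0.5500): 1.582224
T_{2}^{(0)} (trapezoid, 4 panels, h=0.2750): 1.612256
T_{1}^{(1)} = 1.582224 + (1.582224 − 1.459816)/3 = 1.623027
T_{2}^{(1)} = 1.612256 + (1.612256 − 1.582224)/3 = 1.622267
T_{2}^{(2)} = 1.622267 + (1.622267 − 1.623027)/15 = 1.622216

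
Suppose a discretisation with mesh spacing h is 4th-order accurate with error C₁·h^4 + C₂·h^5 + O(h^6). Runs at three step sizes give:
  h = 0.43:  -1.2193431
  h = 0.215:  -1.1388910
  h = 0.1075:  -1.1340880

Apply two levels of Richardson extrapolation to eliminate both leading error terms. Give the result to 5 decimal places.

First eliminate the h^4 term (factor 2^4 = 16):
  B₁ = (16·(-1.1388910) − (-1.2193431))/15 = -1.1335275
  B₂ = (16·(-1.1340880) − (-1.1388910))/15 = -1.1337678
Then eliminate the h^5 term (factor 2^5 = 32):
  (32·(-1.1337678) − (-1.1335275))/31 = -1.1337756

-1.13378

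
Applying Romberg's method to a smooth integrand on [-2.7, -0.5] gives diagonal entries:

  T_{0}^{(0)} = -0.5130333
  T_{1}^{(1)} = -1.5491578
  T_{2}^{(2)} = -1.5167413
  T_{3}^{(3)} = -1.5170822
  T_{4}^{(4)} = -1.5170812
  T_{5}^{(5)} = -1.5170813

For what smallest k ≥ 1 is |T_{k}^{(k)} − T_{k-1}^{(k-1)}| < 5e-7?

k = 5

|T_{1}^{(1)} − T_{0}^{(0)}| = 1.0361245 ≥ 5e-7
|T_{2}^{(2)} − T_{1}^{(1)}| = 0.0324165 ≥ 5e-7
|T_{3}^{(3)} − T_{2}^{(2)}| = 0.0003409 ≥ 5e-7
|T_{4}^{(4)} − T_{3}^{(3)}| = 0.0000010 ≥ 5e-7
|T_{5}^{(5)} − T_{4}^{(4)}| = 0.0000001 < 5e-7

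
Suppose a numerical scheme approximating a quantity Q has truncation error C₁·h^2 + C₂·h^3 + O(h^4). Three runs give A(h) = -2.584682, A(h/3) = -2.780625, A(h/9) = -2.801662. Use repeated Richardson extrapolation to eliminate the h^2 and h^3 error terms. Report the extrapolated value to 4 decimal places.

First eliminate the h^2 term (factor 3^2 = 9):
  B₁ = (9·(-2.780625) − (-2.584682))/8 = -2.805118
  B₂ = (9·(-2.801662) − (-2.780625))/8 = -2.804292
Then eliminate the h^3 term (factor 3^3 = 27):
  (27·(-2.804292) − (-2.805118))/26 = -2.804260

-2.8043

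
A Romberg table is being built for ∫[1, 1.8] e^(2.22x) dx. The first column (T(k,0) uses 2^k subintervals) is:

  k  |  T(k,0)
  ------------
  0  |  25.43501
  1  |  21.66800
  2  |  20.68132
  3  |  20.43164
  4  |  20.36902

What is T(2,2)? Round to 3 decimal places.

T(1,1) = 21.66800 + (21.66800 − 25.43501)/3 = 20.41233
T(2,1) = 20.68132 + (20.68132 − 21.66800)/3 = 20.35243
T(2,2) = 20.35243 + (20.35243 − 20.41233)/15 = 20.34844

20.348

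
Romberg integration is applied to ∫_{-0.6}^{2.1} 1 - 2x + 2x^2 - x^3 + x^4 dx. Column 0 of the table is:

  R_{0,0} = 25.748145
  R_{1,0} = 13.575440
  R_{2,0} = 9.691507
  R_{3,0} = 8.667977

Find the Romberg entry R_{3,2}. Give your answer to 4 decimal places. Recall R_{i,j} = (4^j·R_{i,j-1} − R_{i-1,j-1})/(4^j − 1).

8.3221

Richardson extrapolation on the trapezoidal column (denominator 4−1=3):
R_{2,1} = (4·9.691507 − 13.575440) / 3 = 8.396863
R_{3,1} = 8.667977 + (8.667977 − 9.691507)/3 = 8.326800
R_{3,2} = 8.326800 + (8.326800 − 8.396863)/15 = 8.322129
(Column j=1 coincides with Simpson's rule on the same nodes.)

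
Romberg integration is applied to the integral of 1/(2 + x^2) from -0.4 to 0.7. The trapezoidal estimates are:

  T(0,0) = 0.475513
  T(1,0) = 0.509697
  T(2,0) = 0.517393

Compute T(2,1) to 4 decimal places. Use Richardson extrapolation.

Richardson extrapolation on the trapezoidal column (denominator 4−1=3):
T(2,1) = (4·0.517393 − 0.509697) / 3 = 0.519958

0.5200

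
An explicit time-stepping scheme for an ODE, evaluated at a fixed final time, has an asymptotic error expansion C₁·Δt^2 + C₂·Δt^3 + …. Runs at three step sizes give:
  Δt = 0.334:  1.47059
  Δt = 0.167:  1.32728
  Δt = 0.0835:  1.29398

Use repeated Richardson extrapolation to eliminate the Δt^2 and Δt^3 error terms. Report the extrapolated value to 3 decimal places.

First eliminate the Δt^2 term (factor 2^2 = 4):
  B₁ = (4·1.32728 − 1.47059)/3 = 1.27951
  B₂ = (4·1.29398 − 1.32728)/3 = 1.28288
Then eliminate the Δt^3 term (factor 2^3 = 8):
  (8·1.28288 − 1.27951)/7 = 1.28336

1.283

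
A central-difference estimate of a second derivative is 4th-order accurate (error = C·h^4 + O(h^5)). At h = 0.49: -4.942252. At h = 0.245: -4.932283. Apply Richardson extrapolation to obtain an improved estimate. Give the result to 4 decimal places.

Extrapolated value = (16·A(h/2) − A(h)) / (16 − 1)
= (16·(-4.932283) − (-4.942252)) / 15
= -73.974276 / 15 = -4.931618

-4.9316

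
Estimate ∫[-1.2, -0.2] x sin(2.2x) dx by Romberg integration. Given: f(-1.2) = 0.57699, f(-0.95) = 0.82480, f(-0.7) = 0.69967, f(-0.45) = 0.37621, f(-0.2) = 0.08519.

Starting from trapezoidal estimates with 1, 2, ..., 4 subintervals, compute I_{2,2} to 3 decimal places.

0.572

I_{0,0} (trapezoid, 1 panel, h=1.0000): 0.33109
I_{1,0} (trapezoid, 2 panels, h=0.5000): 0.51538
I_{2,0} (trapezoid, 4 panels, h=0.2500): 0.55794
I_{1,1} = 0.51538 + (0.51538 − 0.33109)/3 = 0.57681
I_{2,1} = 0.55794 + (0.55794 − 0.51538)/3 = 0.57213
I_{2,2} = 0.57213 + (0.57213 − 0.57681)/15 = 0.57182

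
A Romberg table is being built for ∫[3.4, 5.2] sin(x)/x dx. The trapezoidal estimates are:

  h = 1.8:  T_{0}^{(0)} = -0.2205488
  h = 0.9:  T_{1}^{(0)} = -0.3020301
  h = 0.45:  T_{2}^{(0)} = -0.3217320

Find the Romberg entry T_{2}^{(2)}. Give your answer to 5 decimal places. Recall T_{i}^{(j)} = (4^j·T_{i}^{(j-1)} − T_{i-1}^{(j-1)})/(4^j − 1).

-0.32824

Richardson extrapolation on the trapezoidal column (denominator 4−1=3):
T_{1}^{(1)} = -0.3020301 + (-0.3020301 − (-0.2205488))/3 = -0.3291905
T_{2}^{(1)} = -0.3217320 + (-0.3217320 − (-0.3020301))/3 = -0.3282993
T_{2}^{(2)} = -0.3282993 + (-0.3282993 − (-0.3291905))/15 = -0.3282399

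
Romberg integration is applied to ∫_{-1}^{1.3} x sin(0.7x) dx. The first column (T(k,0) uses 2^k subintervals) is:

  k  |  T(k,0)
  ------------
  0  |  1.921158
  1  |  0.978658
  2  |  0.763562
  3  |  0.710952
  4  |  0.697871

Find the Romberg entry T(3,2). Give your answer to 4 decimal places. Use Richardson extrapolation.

Richardson extrapolation on the trapezoidal column (denominator 4−1=3):
T(2,1) = 0.763562 + (0.763562 − 0.978658)/3 = 0.691863
T(3,1) = 0.710952 + (0.710952 − 0.763562)/3 = 0.693415
T(3,2) = (16·0.693415 − 0.691863) / 15 = 0.693518

0.6935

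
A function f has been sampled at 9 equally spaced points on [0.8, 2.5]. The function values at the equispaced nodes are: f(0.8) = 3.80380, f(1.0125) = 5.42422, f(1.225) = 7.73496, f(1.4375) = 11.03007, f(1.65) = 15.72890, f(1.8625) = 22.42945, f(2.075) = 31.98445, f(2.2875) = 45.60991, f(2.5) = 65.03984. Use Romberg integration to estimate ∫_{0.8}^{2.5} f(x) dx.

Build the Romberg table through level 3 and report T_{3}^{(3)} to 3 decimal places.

T_{0}^{(0)} (trapezoid, 1 panel, h=1.7000): 58.51709
T_{1}^{(0)} (trapezoid, 2 panels, h=0.8500): 42.62811
T_{2}^{(0)} (trapezoid, 4 panels, h=0.4250): 38.19481
T_{3}^{(0)} (trapezoid, 8 panels, h=0.2125): 37.05230
T_{1}^{(1)} = 42.62811 + (42.62811 − 58.51709)/3 = 37.33178
T_{2}^{(1)} = 38.19481 + (38.19481 − 42.62811)/3 = 36.71704
T_{3}^{(1)} = 37.05230 + (37.05230 − 38.19481)/3 = 36.67146
T_{2}^{(2)} = 36.71704 + (36.71704 − 37.33178)/15 = 36.67606
T_{3}^{(2)} = 36.67146 + (36.67146 − 36.71704)/15 = 36.66842
T_{3}^{(3)} = 36.66842 + (36.66842 − 36.67606)/63 = 36.66830

36.668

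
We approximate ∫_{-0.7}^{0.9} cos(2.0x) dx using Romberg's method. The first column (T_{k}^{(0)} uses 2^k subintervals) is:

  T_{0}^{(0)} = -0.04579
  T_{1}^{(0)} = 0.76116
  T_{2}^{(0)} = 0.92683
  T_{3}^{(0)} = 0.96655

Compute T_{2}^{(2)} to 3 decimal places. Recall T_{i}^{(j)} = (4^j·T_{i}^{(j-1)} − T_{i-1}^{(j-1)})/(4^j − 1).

0.979

Richardson extrapolation on the trapezoidal column (denominator 4−1=3):
T_{1}^{(1)} = (4·0.76116 − (-0.04579)) / 3 = 1.03014
T_{2}^{(1)} = 0.92683 + (0.92683 − 0.76116)/3 = 0.98205
T_{2}^{(2)} = 0.98205 + (0.98205 − 1.03014)/15 = 0.97884
(Column j=1 coincides with Simpson's rule on the same nodes.)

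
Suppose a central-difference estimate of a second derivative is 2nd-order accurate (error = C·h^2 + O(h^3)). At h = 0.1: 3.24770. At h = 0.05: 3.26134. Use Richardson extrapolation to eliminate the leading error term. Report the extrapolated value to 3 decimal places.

Extrapolated value = (4·A(h/2) − A(h)) / (4 − 1)
= (4·3.26134 − 3.24770) / 3
= 9.79766 / 3 = 3.26589

3.266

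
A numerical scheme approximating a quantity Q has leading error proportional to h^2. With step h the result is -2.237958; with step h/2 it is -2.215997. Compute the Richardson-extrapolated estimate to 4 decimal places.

The leading error scales as h^2; refining by a factor of 2 reduces it by 2^2 = 4.
Extrapolated value = (4·A(h/2) − A(h)) / (4 − 1)
= (4·(-2.215997) − (-2.237958)) / 3
= -6.626030 / 3 = -2.208677

-2.2087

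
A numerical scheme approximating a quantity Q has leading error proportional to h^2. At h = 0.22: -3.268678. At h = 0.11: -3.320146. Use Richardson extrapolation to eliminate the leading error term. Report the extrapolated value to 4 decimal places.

The leading error scales as h^2; refining by a factor of 2 reduces it by 2^2 = 4.
Extrapolated value = (4·A(h/2) − A(h)) / (4 − 1)
= (4·(-3.320146) − (-3.268678)) / 3
= -10.011906 / 3 = -3.337302

-3.3373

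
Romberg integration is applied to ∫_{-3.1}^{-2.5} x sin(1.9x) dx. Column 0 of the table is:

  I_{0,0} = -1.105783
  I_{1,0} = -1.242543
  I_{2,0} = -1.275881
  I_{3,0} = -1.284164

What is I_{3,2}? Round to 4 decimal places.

-1.2869

Richardson extrapolation on the trapezoidal column (denominator 4−1=3):
I_{2,1} = -1.275881 + (-1.275881 − (-1.242543))/3 = -1.286994
I_{3,1} = -1.284164 + (-1.284164 − (-1.275881))/3 = -1.286925
I_{3,2} = -1.286925 + (-1.286925 − (-1.286994))/15 = -1.286920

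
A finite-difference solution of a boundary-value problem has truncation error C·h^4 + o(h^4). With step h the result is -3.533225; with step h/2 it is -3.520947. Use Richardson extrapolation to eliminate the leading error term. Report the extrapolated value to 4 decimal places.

The leading error scales as h^4; refining by a factor of 2 reduces it by 2^4 = 16.
Extrapolated value = (16·A(h/2) − A(h)) / (16 − 1)
= (16·(-3.520947) − (-3.533225)) / 15
= -52.801927 / 15 = -3.520128

-3.5201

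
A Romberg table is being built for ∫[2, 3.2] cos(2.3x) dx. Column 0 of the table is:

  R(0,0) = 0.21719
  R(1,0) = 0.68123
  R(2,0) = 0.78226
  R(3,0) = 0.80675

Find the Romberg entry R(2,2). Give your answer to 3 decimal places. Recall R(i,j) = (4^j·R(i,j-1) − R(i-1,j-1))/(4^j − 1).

0.815

Richardson extrapolation on the trapezoidal column (denominator 4−1=3):
R(1,1) = (4·0.68123 − 0.21719) / 3 = 0.83591
R(2,1) = 0.78226 + (0.78226 − 0.68123)/3 = 0.81594
R(2,2) = (16·0.81594 − 0.83591) / 15 = 0.81461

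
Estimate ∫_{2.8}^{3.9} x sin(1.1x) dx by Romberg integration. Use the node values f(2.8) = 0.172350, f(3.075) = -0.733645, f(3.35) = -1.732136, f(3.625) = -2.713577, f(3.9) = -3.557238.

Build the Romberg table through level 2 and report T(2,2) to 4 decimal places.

T(0,0) (trapezoid, 1 panel, h=1.1000): -1.861688
T(1,0) (trapezoid, 2 panels, h=0.5500): -1.883519
T(2,0) (trapezoid, 4 panels, h=0.2750): -1.889746
T(1,1) = -1.883519 + (-1.883519 − (-1.861688))/3 = -1.890796
T(2,1) = -1.889746 + (-1.889746 − (-1.883519))/3 = -1.891822
T(2,2) = -1.891822 + (-1.891822 − (-1.890796))/15 = -1.891890

-1.8919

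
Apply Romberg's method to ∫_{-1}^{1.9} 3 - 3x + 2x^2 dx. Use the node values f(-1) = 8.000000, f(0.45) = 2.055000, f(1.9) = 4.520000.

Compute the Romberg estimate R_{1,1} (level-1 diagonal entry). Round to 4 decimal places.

10.0243

R_{0,0} (trapezoid, 1 panel, h=2.9000): 18.154000
R_{1,0} (trapezoid, 2 panels, h=1.4500): 12.056750
R_{1,1} = 12.056750 + (12.056750 − 18.154000)/3 = 10.024333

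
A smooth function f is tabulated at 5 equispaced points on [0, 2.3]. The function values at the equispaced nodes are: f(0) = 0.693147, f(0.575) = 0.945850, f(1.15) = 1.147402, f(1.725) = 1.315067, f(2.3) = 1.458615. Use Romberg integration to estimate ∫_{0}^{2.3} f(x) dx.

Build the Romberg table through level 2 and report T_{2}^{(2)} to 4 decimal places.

2.5857

T_{0}^{(0)} (trapezoid, 1 panel, h=2.3000): 2.474526
T_{1}^{(0)} (trapezoid, 2 panels, h=1.1500): 2.556775
T_{2}^{(0)} (trapezoid, 4 panels, h=0.5750): 2.578415
T_{1}^{(1)} = 2.556775 + (2.556775 − 2.474526)/3 = 2.584191
T_{2}^{(1)} = 2.578415 + (2.578415 − 2.556775)/3 = 2.585628
T_{2}^{(2)} = 2.585628 + (2.585628 − 2.584191)/15 = 2.585724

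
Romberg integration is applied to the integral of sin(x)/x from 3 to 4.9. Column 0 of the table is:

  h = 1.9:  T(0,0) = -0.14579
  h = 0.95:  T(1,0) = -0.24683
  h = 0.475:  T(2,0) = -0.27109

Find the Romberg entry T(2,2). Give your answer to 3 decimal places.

Richardson extrapolation on the trapezoidal column (denominator 4−1=3):
T(1,1) = -0.24683 + (-0.24683 − (-0.14579))/3 = -0.28051
T(2,1) = (4·(-0.27109) − (-0.24683)) / 3 = -0.27918
T(2,2) = -0.27918 + (-0.27918 − (-0.28051))/15 = -0.27909

-0.279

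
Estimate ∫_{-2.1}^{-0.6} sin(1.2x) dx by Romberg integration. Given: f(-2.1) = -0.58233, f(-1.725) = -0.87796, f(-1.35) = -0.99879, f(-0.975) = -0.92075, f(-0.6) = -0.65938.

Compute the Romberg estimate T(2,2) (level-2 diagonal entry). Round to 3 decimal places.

-1.304

T(0,0) (trapezoid, 1 panel, h=1.5000): -0.93128
T(1,0) (trapezoid, 2 panels, h=0.7500): -1.21473
T(2,0) (trapezoid, 4 panels, h=0.3750): -1.28188
T(1,1) = -1.21473 + (-1.21473 − (-0.93128))/3 = -1.30921
T(2,1) = -1.28188 + (-1.28188 − (-1.21473))/3 = -1.30426
T(2,2) = -1.30426 + (-1.30426 − (-1.30921))/15 = -1.30393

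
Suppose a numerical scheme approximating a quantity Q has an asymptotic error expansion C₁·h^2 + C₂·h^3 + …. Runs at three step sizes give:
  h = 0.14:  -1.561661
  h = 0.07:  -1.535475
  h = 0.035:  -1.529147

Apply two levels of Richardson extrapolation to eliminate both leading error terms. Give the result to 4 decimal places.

First eliminate the h^2 term (factor 2^2 = 4):
  B₁ = (4·(-1.535475) − (-1.561661))/3 = -1.526746
  B₂ = (4·(-1.529147) − (-1.535475))/3 = -1.527038
Then eliminate the h^3 term (factor 2^3 = 8):
  (8·(-1.527038) − (-1.526746))/7 = -1.527080

-1.5271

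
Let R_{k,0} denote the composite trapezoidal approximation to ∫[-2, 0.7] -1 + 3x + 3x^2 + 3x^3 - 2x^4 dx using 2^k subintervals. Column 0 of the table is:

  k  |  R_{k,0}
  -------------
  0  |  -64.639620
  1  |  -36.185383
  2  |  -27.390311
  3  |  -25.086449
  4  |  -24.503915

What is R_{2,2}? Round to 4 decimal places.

-24.3092

R_{1,1} = -36.185383 + (-36.185383 − (-64.639620))/3 = -26.700637
R_{2,1} = (4·(-27.390311) − (-36.185383)) / 3 = -24.458620
R_{2,2} = (16·(-24.458620) − (-26.700637)) / 15 = -24.309152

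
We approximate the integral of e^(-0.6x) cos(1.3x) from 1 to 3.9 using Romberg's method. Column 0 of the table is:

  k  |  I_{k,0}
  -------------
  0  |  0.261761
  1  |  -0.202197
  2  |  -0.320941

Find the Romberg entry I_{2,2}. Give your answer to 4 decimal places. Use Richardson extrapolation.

Richardson extrapolation on the trapezoidal column (denominator 4−1=3):
I_{1,1} = -0.202197 + (-0.202197 − 0.261761)/3 = -0.356850
I_{2,1} = -0.320941 + (-0.320941 − (-0.202197))/3 = -0.360522
I_{2,2} = -0.360522 + (-0.360522 − (-0.356850))/15 = -0.360767
(Column j=1 coincides with Simpson's rule on the same nodes.)

-0.3608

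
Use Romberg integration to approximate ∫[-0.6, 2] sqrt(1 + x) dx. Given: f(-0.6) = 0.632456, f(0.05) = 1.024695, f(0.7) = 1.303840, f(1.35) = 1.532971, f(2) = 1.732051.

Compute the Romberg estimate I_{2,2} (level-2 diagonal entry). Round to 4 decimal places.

3.2946

I_{0,0} (trapezoid, 1 panel, h=2.6000): 3.073859
I_{1,0} (trapezoid, 2 panels, h=1.3000): 3.231922
I_{2,0} (trapezoid, 4 panels, h=0.6500): 3.278444
I_{1,1} = 3.231922 + (3.231922 − 3.073859)/3 = 3.284610
I_{2,1} = 3.278444 + (3.278444 − 3.231922)/3 = 3.293951
I_{2,2} = 3.293951 + (3.293951 − 3.284610)/15 = 3.294574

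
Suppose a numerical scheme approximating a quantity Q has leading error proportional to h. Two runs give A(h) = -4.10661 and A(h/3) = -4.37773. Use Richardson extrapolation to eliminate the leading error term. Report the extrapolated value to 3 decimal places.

-4.513

The leading error scales as h; refining by a factor of 3 reduces it by 3^1 = 3.
Extrapolated value = (3·A(h/3) − A(h)) / (3 − 1)
= (3·(-4.37773) − (-4.10661)) / 2
= -9.02658 / 2 = -4.51329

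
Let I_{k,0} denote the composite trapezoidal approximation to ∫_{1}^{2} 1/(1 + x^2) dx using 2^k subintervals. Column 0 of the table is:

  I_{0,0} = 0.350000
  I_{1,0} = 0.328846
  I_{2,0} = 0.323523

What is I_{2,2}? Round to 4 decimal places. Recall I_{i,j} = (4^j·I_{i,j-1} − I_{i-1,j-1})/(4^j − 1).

0.3217

I_{1,1} = 0.328846 + (0.328846 − 0.350000)/3 = 0.321795
I_{2,1} = 0.323523 + (0.323523 − 0.328846)/3 = 0.321749
I_{2,2} = 0.321749 + (0.321749 − 0.321795)/15 = 0.321746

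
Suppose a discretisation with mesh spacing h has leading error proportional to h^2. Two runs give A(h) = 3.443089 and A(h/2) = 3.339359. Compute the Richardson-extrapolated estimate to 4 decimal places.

The leading error scales as h^2; refining by a factor of 2 reduces it by 2^2 = 4.
Extrapolated value = (4·A(h/2) − A(h)) / (4 − 1)
= (4·3.339359 − 3.443089) / 3
= 9.914347 / 3 = 3.304782

3.3048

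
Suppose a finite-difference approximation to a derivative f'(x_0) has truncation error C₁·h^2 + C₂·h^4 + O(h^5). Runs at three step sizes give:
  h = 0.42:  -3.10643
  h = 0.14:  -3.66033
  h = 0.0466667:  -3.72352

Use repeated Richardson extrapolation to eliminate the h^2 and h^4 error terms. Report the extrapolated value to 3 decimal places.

First eliminate the h^2 term (factor 3^2 = 9):
  B₁ = (9·(-3.66033) − (-3.10643))/8 = -3.72957
  B₂ = (9·(-3.72352) − (-3.66033))/8 = -3.73142
Then eliminate the h^4 term (factor 3^4 = 81):
  (81·(-3.73142) − (-3.72957))/80 = -3.73144

-3.731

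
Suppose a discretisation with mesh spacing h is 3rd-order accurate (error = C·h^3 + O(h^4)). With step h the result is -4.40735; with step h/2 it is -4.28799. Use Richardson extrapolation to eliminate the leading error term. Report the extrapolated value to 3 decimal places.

The leading error scales as h^3; refining by a factor of 2 reduces it by 2^3 = 8.
Extrapolated value = (8·A(h/2) − A(h)) / (8 − 1)
= (8·(-4.28799) − (-4.40735)) / 7
= -29.89657 / 7 = -4.27094

-4.271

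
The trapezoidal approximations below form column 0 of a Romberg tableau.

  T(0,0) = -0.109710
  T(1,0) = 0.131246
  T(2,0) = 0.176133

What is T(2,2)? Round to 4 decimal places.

T(1,1) = (4·0.131246 − (-0.109710)) / 3 = 0.211565
T(2,1) = 0.176133 + (0.176133 − 0.131246)/3 = 0.191095
T(2,2) = (16·0.191095 − 0.211565) / 15 = 0.189730

0.1897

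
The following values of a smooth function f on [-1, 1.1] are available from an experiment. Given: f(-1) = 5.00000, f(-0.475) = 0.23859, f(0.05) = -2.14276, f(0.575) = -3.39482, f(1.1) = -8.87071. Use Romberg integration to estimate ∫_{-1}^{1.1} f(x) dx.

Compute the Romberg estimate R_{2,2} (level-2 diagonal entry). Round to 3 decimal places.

-3.589

R_{0,0} (trapezoid, 1 panel, h=2.1000): -4.06425
R_{1,0} (trapezoid, 2 panels, h=1.0500): -4.28202
R_{2,0} (trapezoid, 4 panels, h=0.5250): -3.79803
R_{1,1} = -4.28202 + (-4.28202 − (-4.06425))/3 = -4.35461
R_{2,1} = -3.79803 + (-3.79803 − (-4.28202))/3 = -3.63670
R_{2,2} = -3.63670 + (-3.63670 − (-4.35461))/15 = -3.58884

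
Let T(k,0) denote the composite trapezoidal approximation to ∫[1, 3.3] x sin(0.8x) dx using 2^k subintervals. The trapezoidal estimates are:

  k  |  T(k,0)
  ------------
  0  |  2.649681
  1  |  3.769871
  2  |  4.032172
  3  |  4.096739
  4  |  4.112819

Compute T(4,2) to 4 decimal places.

4.1182

Richardson extrapolation on the trapezoidal column (denominator 4−1=3):
T(3,1) = (4·4.096739 − 4.032172) / 3 = 4.118261
T(4,1) = (4·4.112819 − 4.096739) / 3 = 4.118179
T(4,2) = 4.118179 + (4.118179 − 4.118261)/15 = 4.118174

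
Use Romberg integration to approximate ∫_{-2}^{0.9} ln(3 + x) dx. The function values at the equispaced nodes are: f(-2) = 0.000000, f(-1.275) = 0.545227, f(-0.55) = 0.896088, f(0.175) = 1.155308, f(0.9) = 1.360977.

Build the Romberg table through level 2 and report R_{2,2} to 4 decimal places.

R_{0,0} (trapezoid, 1 panel, h=2.9000): 1.973417
R_{1,0} (trapezoid, 2 panels, h=1.4500): 2.286036
R_{2,0} (trapezoid, 4 panels, h=0.7250): 2.375906
R_{1,1} = 2.286036 + (2.286036 − 1.973417)/3 = 2.390242
R_{2,1} = 2.375906 + (2.375906 − 2.286036)/3 = 2.405863
R_{2,2} = 2.405863 + (2.405863 − 2.390242)/15 = 2.406904

2.4069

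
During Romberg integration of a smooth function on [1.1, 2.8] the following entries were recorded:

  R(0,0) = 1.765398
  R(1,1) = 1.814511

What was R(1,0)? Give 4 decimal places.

1.8022

From R(1,1) = (4·R(1,0) − R(0,0))/3, solve for R(1,0):
4·R(1,0) = 3·1.814511 + 1.765398 = 7.208931
R(1,0) = 1.802233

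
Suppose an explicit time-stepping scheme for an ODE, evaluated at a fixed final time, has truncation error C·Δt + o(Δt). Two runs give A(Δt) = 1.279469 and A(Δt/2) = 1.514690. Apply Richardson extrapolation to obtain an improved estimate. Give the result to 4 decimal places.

1.7499

The leading error scales as Δt; refining by a factor of 2 reduces it by 2^1 = 2.
Extrapolated value = (2·A(Δt/2) − A(Δt)) / (2 − 1)
= (2·1.514690 − 1.279469) / 1
= 1.749911 / 1 = 1.749911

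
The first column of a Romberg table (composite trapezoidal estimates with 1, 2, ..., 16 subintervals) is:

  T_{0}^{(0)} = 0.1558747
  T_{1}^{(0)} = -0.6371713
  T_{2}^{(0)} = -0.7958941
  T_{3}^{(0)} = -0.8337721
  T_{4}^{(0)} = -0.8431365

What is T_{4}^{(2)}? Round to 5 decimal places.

Richardson extrapolation on the trapezoidal column (denominator 4−1=3):
T_{3}^{(1)} = -0.8337721 + (-0.8337721 − (-0.7958941))/3 = -0.8463981
T_{4}^{(1)} = (4·(-0.8431365) − (-0.8337721)) / 3 = -0.8462580
T_{4}^{(2)} = (16·(-0.8462580) − (-0.8463981)) / 15 = -0.8462487

-0.84625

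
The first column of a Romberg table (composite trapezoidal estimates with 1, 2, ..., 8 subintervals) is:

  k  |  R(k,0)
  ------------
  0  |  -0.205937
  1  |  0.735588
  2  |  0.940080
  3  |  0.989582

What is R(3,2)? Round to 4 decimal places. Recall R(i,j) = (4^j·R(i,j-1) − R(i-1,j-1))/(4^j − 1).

Richardson extrapolation on the trapezoidal column (denominator 4−1=3):
R(2,1) = 0.940080 + (0.940080 − 0.735588)/3 = 1.008244
R(3,1) = (4·0.989582 − 0.940080) / 3 = 1.006083
R(3,2) = (16·1.006083 − 1.008244) / 15 = 1.005939

1.0059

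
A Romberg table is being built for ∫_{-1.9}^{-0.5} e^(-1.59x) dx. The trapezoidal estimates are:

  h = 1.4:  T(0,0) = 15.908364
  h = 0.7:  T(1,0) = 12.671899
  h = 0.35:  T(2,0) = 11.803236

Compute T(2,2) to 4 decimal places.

Richardson extrapolation on the trapezoidal column (denominator 4−1=3):
T(1,1) = 12.671899 + (12.671899 − 15.908364)/3 = 11.593077
T(2,1) = 11.803236 + (11.803236 − 12.671899)/3 = 11.513682
T(2,2) = (16·11.513682 − 11.593077) / 15 = 11.508389

11.5084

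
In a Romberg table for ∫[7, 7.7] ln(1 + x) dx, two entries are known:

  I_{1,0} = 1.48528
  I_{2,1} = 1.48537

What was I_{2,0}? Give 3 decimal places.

From I_{2,1} = (4·I_{2,0} − I_{1,0})/3, solve for I_{2,0}:
4·I_{2,0} = 3·1.48537 + 1.48528 = 5.94139
I_{2,0} = 1.48535

1.485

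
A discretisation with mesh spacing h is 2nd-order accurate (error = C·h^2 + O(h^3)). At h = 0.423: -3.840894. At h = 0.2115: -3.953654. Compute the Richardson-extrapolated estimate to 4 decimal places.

-3.9912

The leading error scales as h^2; refining by a factor of 2 reduces it by 2^2 = 4.
Extrapolated value = (4·A(h/2) − A(h)) / (4 − 1)
= (4·(-3.953654) − (-3.840894)) / 3
= -11.973722 / 3 = -3.991241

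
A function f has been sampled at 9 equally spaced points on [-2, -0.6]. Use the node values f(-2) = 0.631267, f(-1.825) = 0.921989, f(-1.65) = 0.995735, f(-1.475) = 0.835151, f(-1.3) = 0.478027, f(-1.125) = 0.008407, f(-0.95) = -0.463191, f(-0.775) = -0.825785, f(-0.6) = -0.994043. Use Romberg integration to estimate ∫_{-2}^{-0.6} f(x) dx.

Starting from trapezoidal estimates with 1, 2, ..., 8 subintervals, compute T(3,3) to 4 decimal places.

0.3159

T(0,0) (trapezoid, 1 panel, h=1.4000): -0.253943
T(1,0) (trapezoid, 2 panels, h=0.7000): 0.207647
T(2,0) (trapezoid, 4 panels, h=0.3500): 0.290214
T(3,0) (trapezoid, 8 panels, h=0.1750): 0.309565
T(1,1) = 0.207647 + (0.207647 − (-0.253943))/3 = 0.361510
T(2,1) = 0.290214 + (0.290214 − 0.207647)/3 = 0.317736
T(3,1) = 0.309565 + (0.309565 − 0.290214)/3 = 0.316015
T(2,2) = 0.317736 + (0.317736 − 0.361510)/15 = 0.314818
T(3,2) = 0.316015 + (0.316015 − 0.317736)/15 = 0.315900
T(3,3) = 0.315900 + (0.315900 − 0.314818)/63 = 0.315917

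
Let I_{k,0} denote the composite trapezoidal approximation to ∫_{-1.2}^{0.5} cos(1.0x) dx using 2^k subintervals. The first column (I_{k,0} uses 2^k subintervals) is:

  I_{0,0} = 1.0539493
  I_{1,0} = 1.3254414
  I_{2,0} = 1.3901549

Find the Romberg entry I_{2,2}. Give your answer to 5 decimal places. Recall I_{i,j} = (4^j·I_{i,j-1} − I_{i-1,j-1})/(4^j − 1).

1.41145

Richardson extrapolation on the trapezoidal column (denominator 4−1=3):
I_{1,1} = (4·1.3254414 − 1.0539493) / 3 = 1.4159388
I_{2,1} = 1.3901549 + (1.3901549 − 1.3254414)/3 = 1.4117261
I_{2,2} = (16·1.4117261 − 1.4159388) / 15 = 1.4114453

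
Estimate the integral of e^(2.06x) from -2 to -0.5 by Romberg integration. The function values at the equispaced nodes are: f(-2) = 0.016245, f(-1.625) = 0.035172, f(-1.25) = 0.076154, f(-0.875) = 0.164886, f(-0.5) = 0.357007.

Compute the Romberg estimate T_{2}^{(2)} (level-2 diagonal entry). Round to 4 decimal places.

0.1655

T_{0}^{(0)} (trapezoid, 1 panel, h=1.5000): 0.279939
T_{1}^{(0)} (trapezoid, 2 panels, h=0.7500): 0.197085
T_{2}^{(0)} (trapezoid, 4 panels, h=0.3750): 0.173564
T_{1}^{(1)} = 0.197085 + (0.197085 − 0.279939)/3 = 0.169467
T_{2}^{(1)} = 0.173564 + (0.173564 − 0.197085)/3 = 0.165724
T_{2}^{(2)} = 0.165724 + (0.165724 − 0.169467)/15 = 0.165474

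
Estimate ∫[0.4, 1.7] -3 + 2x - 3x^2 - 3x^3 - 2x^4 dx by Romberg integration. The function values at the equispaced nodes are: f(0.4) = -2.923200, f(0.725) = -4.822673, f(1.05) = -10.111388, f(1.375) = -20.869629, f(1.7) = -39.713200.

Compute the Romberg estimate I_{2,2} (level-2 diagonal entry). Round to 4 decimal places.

-17.9392

I_{0,0} (trapezoid, 1 panel, h=1.3000): -27.713660
I_{1,0} (trapezoid, 2 panels, h=0.6500): -20.429232
I_{2,0} (trapezoid, 4 panels, h=0.3250): -18.564614
I_{1,1} = -20.429232 + (-20.429232 − (-27.713660))/3 = -18.001089
I_{2,1} = -18.564614 + (-18.564614 − (-20.429232))/3 = -17.943075
I_{2,2} = -17.943075 + (-17.943075 − (-18.001089))/15 = -17.939207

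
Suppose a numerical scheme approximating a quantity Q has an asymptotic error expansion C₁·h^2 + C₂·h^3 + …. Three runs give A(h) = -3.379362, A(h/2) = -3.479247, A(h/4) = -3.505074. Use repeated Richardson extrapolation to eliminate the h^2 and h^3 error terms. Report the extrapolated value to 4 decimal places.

First eliminate the h^2 term (factor 2^2 = 4):
  B₁ = (4·(-3.479247) − (-3.379362))/3 = -3.512542
  B₂ = (4·(-3.505074) − (-3.479247))/3 = -3.513683
Then eliminate the h^3 term (factor 2^3 = 8):
  (8·(-3.513683) − (-3.512542))/7 = -3.513846

-3.5138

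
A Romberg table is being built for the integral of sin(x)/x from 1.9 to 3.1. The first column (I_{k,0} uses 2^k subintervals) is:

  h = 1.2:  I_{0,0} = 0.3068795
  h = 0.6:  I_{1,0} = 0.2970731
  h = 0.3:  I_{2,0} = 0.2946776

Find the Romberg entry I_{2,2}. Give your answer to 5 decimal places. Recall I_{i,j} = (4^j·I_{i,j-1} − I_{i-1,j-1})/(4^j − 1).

Richardson extrapolation on the trapezoidal column (denominator 4−1=3):
I_{1,1} = (4·0.2970731 − 0.3068795) / 3 = 0.2938043
I_{2,1} = 0.2946776 + (0.2946776 − 0.2970731)/3 = 0.2938791
I_{2,2} = 0.2938791 + (0.2938791 − 0.2938043)/15 = 0.2938841

0.29388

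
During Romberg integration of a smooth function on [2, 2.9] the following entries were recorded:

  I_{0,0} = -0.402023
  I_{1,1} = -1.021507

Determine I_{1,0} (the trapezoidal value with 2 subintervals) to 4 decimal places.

From I_{1,1} = (4·I_{1,0} − I_{0,0})/3, solve for I_{1,0}:
4·I_{1,0} = 3·(-1.021507) + (-0.402023) = -3.466544
I_{1,0} = -0.866636

-0.8666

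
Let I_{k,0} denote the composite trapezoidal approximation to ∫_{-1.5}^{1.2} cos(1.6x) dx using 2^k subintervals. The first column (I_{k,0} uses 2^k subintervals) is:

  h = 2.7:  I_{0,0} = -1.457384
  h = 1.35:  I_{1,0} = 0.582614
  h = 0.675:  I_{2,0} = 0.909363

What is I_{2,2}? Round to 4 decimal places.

Richardson extrapolation on the trapezoidal column (denominator 4−1=3):
I_{1,1} = (4·0.582614 − (-1.457384)) / 3 = 1.262613
I_{2,1} = (4·0.909363 − 0.582614) / 3 = 1.018279
I_{2,2} = (16·1.018279 − 1.262613) / 15 = 1.001990

1.0020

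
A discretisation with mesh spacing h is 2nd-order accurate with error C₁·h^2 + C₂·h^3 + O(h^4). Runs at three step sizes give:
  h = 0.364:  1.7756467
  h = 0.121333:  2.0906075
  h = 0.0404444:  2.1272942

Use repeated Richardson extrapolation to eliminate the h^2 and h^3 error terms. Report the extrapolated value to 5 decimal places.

2.13195

First eliminate the h^2 term (factor 3^2 = 9):
  B₁ = (9·2.0906075 − 1.7756467)/8 = 2.1299776
  B₂ = (9·2.1272942 − 2.0906075)/8 = 2.1318800
Then eliminate the h^3 term (factor 3^3 = 27):
  (27·2.1318800 − 2.1299776)/26 = 2.1319532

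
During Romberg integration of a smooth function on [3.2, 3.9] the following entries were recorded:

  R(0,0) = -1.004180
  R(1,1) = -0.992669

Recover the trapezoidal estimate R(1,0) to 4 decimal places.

-0.9955

From R(1,1) = (4·R(1,0) − R(0,0))/3, solve for R(1,0):
4·R(1,0) = 3·(-0.992669) + (-1.004180) = -3.982187
R(1,0) = -0.995547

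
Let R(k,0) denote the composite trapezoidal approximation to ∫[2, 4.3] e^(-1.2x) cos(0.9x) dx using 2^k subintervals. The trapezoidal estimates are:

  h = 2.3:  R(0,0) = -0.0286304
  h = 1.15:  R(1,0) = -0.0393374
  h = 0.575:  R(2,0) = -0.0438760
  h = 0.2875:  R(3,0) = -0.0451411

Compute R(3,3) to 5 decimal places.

Richardson extrapolation on the trapezoidal column (denominator 4−1=3):
R(1,1) = (4·(-0.0393374) − (-0.0286304)) / 3 = -0.0429064
R(2,1) = -0.0438760 + (-0.0438760 − (-0.0393374))/3 = -0.0453889
R(3,1) = -0.0451411 + (-0.0451411 − (-0.0438760))/3 = -0.0455628
R(2,2) = -0.0453889 + (-0.0453889 − (-0.0429064))/15 = -0.0455544
R(3,2) = (16·(-0.0455628) − (-0.0453889)) / 15 = -0.0455744
R(3,3) = -0.0455744 + (-0.0455744 − (-0.0455544))/63 = -0.0455747
(Column j=1 coincides with Simpson's rule on the same nodes.)

-0.04557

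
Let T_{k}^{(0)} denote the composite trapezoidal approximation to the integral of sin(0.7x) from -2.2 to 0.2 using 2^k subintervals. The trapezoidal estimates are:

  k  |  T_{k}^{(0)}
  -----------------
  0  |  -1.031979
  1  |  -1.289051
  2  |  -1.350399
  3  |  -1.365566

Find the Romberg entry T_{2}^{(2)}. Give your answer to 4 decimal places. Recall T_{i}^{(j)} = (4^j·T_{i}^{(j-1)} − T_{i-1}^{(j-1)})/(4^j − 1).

T_{1}^{(1)} = (4·(-1.289051) − (-1.031979)) / 3 = -1.374742
T_{2}^{(1)} = -1.350399 + (-1.350399 − (-1.289051))/3 = -1.370848
T_{2}^{(2)} = -1.370848 + (-1.370848 − (-1.374742))/15 = -1.370588

-1.3706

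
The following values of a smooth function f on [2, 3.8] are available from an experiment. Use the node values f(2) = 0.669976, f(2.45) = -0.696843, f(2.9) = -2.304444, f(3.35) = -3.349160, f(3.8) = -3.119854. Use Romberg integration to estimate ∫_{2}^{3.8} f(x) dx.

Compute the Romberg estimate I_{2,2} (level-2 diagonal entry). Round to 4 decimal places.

I_{0,0} (trapezoid, 1 panel, h=1.8000): -2.204890
I_{1,0} (trapezoid, 2 panels, h=0.9000): -3.176445
I_{2,0} (trapezoid, 4 panels, h=0.4500): -3.408924
I_{1,1} = -3.176445 + (-3.176445 − (-2.204890))/3 = -3.500297
I_{2,1} = -3.408924 + (-3.408924 − (-3.176445))/3 = -3.486417
I_{2,2} = -3.486417 + (-3.486417 − (-3.500297))/15 = -3.485492

-3.4855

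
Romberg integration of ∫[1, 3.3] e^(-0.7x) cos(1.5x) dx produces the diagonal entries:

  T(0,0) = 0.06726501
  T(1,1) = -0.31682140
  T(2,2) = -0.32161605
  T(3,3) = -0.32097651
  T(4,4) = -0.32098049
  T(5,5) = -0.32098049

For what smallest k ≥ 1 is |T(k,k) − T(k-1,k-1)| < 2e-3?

k = 3

|T(1,1) − T(0,0)| = 0.38408641 ≥ 2e-3
|T(2,2) − T(1,1)| = 0.00479465 ≥ 2e-3
|T(3,3) − T(2,2)| = 0.00063954 < 2e-3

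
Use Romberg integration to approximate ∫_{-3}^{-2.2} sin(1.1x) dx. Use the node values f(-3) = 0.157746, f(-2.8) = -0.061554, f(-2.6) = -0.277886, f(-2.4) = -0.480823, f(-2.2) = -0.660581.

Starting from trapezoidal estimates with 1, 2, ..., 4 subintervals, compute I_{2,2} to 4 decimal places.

I_{0,0} (trapezoid, 1 panel, h=0.8000): -0.201134
I_{1,0} (trapezoid, 2 panels, h=0.4000): -0.211721
I_{2,0} (trapezoid, 4 panels, h=0.2000): -0.214336
I_{1,1} = -0.211721 + (-0.211721 − (-0.201134))/3 = -0.215250
I_{2,1} = -0.214336 + (-0.214336 − (-0.211721))/3 = -0.215208
I_{2,2} = -0.215208 + (-0.215208 − (-0.215250))/15 = -0.215205

-0.2152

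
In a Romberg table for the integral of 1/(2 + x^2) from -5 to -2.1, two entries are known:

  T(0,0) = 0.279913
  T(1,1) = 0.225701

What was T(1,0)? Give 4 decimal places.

From T(1,1) = (4·T(1,0) − T(0,0))/3, solve for T(1,0):
4·T(1,0) = 3·0.225701 + 0.279913 = 0.957016
T(1,0) = 0.239254

0.2393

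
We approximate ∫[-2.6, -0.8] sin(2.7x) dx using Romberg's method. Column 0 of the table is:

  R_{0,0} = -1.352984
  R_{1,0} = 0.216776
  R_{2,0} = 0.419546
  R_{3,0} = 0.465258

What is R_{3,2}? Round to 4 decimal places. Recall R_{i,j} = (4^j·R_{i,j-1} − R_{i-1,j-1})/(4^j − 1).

0.4801

Richardson extrapolation on the trapezoidal column (denominator 4−1=3):
R_{2,1} = (4·0.419546 − 0.216776) / 3 = 0.487136
R_{3,1} = (4·0.465258 − 0.419546) / 3 = 0.480495
R_{3,2} = (16·0.480495 − 0.487136) / 15 = 0.480052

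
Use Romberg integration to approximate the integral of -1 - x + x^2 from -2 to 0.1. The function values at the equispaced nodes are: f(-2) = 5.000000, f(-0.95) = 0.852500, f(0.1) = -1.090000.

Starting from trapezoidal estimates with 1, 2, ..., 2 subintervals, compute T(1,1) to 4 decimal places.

T(0,0) (trapezoid, 1 panel, h=2.1000): 4.105500
T(1,0) (trapezoid, 2 panels, h=1.0500): 2.947875
T(1,1) = 2.947875 + (2.947875 − 4.105500)/3 = 2.562000

2.5620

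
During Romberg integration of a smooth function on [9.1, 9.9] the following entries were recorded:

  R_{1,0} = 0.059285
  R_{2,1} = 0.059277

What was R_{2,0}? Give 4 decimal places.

0.0593

From R_{2,1} = (4·R_{2,0} − R_{1,0})/3, solve for R_{2,0}:
4·R_{2,0} = 3·0.059277 + 0.059285 = 0.237116
R_{2,0} = 0.059279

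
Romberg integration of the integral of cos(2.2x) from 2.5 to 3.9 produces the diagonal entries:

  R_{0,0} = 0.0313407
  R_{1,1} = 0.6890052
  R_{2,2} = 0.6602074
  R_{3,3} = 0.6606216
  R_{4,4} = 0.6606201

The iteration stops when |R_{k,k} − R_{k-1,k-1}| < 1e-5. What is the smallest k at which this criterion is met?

k = 4

|R_{1,1} − R_{0,0}| = 0.6576645 ≥ 1e-5
|R_{2,2} − R_{1,1}| = 0.0287978 ≥ 1e-5
|R_{3,3} − R_{2,2}| = 0.0004142 ≥ 1e-5
|R_{4,4} − R_{3,3}| = 0.0000015 < 1e-5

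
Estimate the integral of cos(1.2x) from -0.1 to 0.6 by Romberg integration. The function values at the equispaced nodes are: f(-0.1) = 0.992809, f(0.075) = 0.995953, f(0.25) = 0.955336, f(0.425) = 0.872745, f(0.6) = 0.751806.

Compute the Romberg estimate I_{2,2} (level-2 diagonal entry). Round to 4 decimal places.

0.6492

I_{0,0} (trapezoid, 1 panel, h=0.7000): 0.610615
I_{1,0} (trapezoid, 2 panels, h=0.3500): 0.639675
I_{2,0} (trapezoid, 4 panels, h=0.1750): 0.646860
I_{1,1} = 0.639675 + (0.639675 − 0.610615)/3 = 0.649362
I_{2,1} = 0.646860 + (0.646860 − 0.639675)/3 = 0.649255
I_{2,2} = 0.649255 + (0.649255 − 0.649362)/15 = 0.649248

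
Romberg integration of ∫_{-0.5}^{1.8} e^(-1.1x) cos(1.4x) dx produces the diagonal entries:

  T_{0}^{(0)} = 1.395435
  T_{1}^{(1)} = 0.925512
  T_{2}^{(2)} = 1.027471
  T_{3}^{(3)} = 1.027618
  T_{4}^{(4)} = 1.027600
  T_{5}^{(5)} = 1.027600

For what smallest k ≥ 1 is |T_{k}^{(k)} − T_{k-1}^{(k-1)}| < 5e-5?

k = 4

|T_{1}^{(1)} − T_{0}^{(0)}| = 0.469923 ≥ 5e-5
|T_{2}^{(2)} − T_{1}^{(1)}| = 0.101959 ≥ 5e-5
|T_{3}^{(3)} − T_{2}^{(2)}| = 0.000147 ≥ 5e-5
|T_{4}^{(4)} − T_{3}^{(3)}| = 0.000018 < 5e-5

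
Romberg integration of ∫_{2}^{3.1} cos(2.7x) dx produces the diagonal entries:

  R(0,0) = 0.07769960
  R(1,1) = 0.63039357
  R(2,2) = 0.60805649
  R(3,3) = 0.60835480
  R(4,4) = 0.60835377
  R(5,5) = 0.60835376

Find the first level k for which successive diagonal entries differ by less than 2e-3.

k = 3

|R(1,1) − R(0,0)| = 0.55269397 ≥ 2e-3
|R(2,2) − R(1,1)| = 0.02233708 ≥ 2e-3
|R(3,3) − R(2,2)| = 0.00029831 < 2e-3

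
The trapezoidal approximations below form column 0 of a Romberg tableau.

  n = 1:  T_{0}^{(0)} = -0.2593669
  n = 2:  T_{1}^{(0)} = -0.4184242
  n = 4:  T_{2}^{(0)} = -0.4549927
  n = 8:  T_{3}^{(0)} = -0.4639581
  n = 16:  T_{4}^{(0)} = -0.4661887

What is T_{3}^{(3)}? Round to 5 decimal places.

T_{1}^{(1)} = (4·(-0.4184242) − (-0.2593669)) / 3 = -0.4714433
T_{2}^{(1)} = (4·(-0.4549927) − (-0.4184242)) / 3 = -0.4671822
T_{3}^{(1)} = (4·(-0.4639581) − (-0.4549927)) / 3 = -0.4669466
T_{2}^{(2)} = (16·(-0.4671822) − (-0.4714433)) / 15 = -0.4668981
T_{3}^{(2)} = -0.4669466 + (-0.4669466 − (-0.4671822))/15 = -0.4669309
T_{3}^{(3)} = (64·(-0.4669309) − (-0.4668981)) / 63 = -0.4669314
(Column j=1 coincides with Simpson's rule on the same nodes.)

-0.46693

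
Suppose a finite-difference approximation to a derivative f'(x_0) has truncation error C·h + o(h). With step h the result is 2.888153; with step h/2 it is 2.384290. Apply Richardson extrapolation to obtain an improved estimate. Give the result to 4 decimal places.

1.8804

Extrapolated value = (2·A(h/2) − A(h)) / (2 − 1)
= (2·2.384290 − 2.888153) / 1
= 1.880427 / 1 = 1.880427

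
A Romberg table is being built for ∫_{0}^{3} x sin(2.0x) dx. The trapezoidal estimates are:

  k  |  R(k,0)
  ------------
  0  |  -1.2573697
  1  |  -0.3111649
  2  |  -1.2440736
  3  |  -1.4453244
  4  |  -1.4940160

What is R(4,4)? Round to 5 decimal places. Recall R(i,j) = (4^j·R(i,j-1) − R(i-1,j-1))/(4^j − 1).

-1.51012

Richardson extrapolation on the trapezoidal column (denominator 4−1=3):
R(1,1) = (4·(-0.3111649) − (-1.2573697)) / 3 = 0.0042367
R(2,1) = (4·(-1.2440736) − (-0.3111649)) / 3 = -1.5550432
R(3,1) = -1.4453244 + (-1.4453244 − (-1.2440736))/3 = -1.5124080
R(4,1) = -1.4940160 + (-1.4940160 − (-1.4453244))/3 = -1.5102465
R(2,2) = -1.5550432 + (-1.5550432 − 0.0042367)/15 = -1.6589952
R(3,2) = -1.5124080 + (-1.5124080 − (-1.5550432))/15 = -1.5095657
R(4,2) = -1.5102465 + (-1.5102465 − (-1.5124080))/15 = -1.5101024
R(3,3) = (64·(-1.5095657) − (-1.6589952)) / 63 = -1.5071938
R(4,3) = -1.5101024 + (-1.5101024 − (-1.5095657))/63 = -1.5101109
R(4,4) = -1.5101109 + (-1.5101109 − (-1.5071938))/255 = -1.5101223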